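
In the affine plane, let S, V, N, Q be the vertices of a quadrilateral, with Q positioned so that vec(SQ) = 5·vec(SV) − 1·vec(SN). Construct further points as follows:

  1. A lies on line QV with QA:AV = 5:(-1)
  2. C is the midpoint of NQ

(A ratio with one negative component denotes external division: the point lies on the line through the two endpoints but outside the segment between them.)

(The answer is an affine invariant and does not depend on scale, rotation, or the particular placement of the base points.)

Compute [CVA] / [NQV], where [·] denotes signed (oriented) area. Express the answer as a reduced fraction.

[CVA]:[NQV] = 1/8

Choose coordinates S = (0, 0), V = (1, 0), N = (0, 1), Q = (5, -1).
1. A lies on line QV with QA:AV = 5:(-1) ⇒ A = (0, 1/4)
2. C is the midpoint of NQ ⇒ C = (5/2, 0)
2·[CVA] = -3/8, 2·[NQV] = -3
[CVA]:[NQV] = -3/8:-3 = 1/8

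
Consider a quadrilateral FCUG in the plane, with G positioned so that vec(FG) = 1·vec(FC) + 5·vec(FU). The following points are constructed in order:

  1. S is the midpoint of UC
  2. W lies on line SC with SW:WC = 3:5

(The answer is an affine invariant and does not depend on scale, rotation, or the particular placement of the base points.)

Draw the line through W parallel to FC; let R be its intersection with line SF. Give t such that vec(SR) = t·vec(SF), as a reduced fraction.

Work in coordinates with F = (0, 0), C = (1, 0), U = (0, 1), G = (1, 5).
1. S is the midpoint of UC ⇒ S = (1/2, 1/2)
2. W lies on line SC with SW:WC = 3:5 ⇒ W = (11/16, 5/16)
through W parallel to FC: direction (1, 0); meets SF at R = (5/16, 5/16)
R = S + t·(F−S) with t = 3/8

t = 3/8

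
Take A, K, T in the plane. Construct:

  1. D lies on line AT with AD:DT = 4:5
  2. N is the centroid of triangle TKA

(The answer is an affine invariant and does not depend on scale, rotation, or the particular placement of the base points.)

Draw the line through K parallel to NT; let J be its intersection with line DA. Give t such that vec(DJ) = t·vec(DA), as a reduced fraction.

t = -7/2

Choose coordinates A = (0, 0), K = (1, 0), T = (0, 1).
1. D lies on line AT with AD:DT = 4:5 ⇒ D = (0, 4/9)
2. N is the centroid of triangle TKA ⇒ N = (1/3, 1/3)
through K parallel to NT: direction (-1/3, 2/3); meets DA at J = (0, 2)
J = D + t·(A−D) with t = -7/2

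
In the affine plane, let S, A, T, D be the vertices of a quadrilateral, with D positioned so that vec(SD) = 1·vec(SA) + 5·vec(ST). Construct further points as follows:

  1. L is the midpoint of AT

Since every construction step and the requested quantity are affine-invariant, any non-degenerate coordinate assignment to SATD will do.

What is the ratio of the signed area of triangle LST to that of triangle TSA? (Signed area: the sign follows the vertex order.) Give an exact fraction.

[LST]:[TSA] = -1/2

Set S = (0, 0), A = (1, 0), T = (0, 1), D = (1, 5); any affine frame gives the same invariant.
1. L is the midpoint of AT ⇒ L = (1/2, 1/2)
2·[LST] = -1/2, 2·[TSA] = 1
[LST]:[TSA] = -1/2:1 = -1/2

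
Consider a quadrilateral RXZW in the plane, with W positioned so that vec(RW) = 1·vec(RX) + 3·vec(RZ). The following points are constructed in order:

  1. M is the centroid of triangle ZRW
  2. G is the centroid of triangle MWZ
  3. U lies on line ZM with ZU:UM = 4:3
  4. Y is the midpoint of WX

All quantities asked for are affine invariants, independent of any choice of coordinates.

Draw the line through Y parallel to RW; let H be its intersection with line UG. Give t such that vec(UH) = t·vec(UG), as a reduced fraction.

Assign R = (0, 0), X = (1, 0), Z = (0, 1), W = (1, 3) — the answer is frame-independent, so this choice is without loss of generality.
1. M is the centroid of triangle ZRW ⇒ M = (1/3, 4/3)
2. G is the centroid of triangle MWZ ⇒ G = (4/9, 16/9)
3. U lies on line ZM with ZU:UM = 4:3 ⇒ U = (4/21, 25/21)
4. Y is the midpoint of WX ⇒ Y = (1, 3/2)
through Y parallel to RW: direction (1, 3); meets UG at H = (36/11, 183/22)
H = U + t·(G−U) with t = 267/22

t = 267/22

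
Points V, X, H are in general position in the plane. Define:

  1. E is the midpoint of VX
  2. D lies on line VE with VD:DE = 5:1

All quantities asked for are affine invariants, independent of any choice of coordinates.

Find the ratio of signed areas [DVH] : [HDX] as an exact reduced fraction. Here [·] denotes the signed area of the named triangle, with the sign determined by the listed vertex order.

Set V = (0, 0), X = (1, 0), H = (0, 1); any affine frame gives the same invariant.
1. E is the midpoint of VX ⇒ E = (1/2, 0)
2. D lies on line VE with VD:DE = 5:1 ⇒ D = (5/12, 0)
2·[DVH] = -5/12, 2·[HDX] = 7/12
[DVH]:[HDX] = -5/12:7/12 = -5/7

[DVH]:[HDX] = -5/7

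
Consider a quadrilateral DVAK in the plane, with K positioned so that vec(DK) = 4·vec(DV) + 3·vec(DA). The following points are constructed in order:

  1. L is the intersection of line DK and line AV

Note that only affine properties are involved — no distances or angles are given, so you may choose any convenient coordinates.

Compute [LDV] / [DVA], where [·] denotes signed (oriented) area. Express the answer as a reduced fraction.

Set D = (0, 0), V = (1, 0), A = (0, 1), K = (4, 3); any affine frame gives the same invariant.
1. L is the intersection of line DK and line AV ⇒ L = (4/7, 3/7)
2·[LDV] = 3/7, 2·[DVA] = 1
[LDV]:[DVA] = 3/7:1 = 3/7

[LDV]:[DVA] = 3/7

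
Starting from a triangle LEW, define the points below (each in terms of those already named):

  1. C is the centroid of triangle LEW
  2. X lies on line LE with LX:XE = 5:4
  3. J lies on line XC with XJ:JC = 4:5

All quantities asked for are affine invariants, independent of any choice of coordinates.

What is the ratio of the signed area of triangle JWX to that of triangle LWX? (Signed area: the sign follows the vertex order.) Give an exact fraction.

Set L = (0, 0), E = (1, 0), W = (0, 1); any affine frame gives the same invariant.
1. C is the centroid of triangle LEW ⇒ C = (1/3, 1/3)
2. X lies on line LE with LX:XE = 5:4 ⇒ X = (5/9, 0)
3. J lies on line XC with XJ:JC = 4:5 ⇒ J = (37/81, 4/27)
2·[JWX] = -4/243, 2·[LWX] = -5/9
[JWX]:[LWX] = -4/243:-5/9 = 4/135

[JWX]:[LWX] = 4/135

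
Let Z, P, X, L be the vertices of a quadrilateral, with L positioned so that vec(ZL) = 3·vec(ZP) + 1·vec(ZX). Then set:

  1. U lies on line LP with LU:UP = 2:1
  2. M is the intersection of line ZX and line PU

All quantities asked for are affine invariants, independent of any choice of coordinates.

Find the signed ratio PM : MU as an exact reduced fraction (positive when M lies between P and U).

PM:MU = -3/5

Assign Z = (0, 0), P = (1, 0), X = (0, 1), L = (3, 1) — the answer is frame-independent, so this choice is without loss of generality.
1. U lies on line LP with LU:UP = 2:1 ⇒ U = (5/3, 1/3)
2. M is the intersection of line ZX and line PU ⇒ M = (0, -1/2)
M = P + t·(U−P) with t = -3/2, so PM:MU = t:(1−t) = -3/2:5/2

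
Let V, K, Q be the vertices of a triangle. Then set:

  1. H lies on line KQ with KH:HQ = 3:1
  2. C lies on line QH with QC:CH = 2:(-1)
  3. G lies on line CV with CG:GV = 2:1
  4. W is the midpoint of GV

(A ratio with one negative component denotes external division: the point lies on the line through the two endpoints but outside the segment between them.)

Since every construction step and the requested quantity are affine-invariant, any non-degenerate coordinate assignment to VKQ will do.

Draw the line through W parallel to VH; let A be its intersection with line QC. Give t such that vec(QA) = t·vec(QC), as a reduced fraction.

Work in coordinates with V = (0, 0), K = (1, 0), Q = (0, 1).
1. H lies on line KQ with KH:HQ = 3:1 ⇒ H = (1/4, 3/4)
2. C lies on line QH with QC:CH = 2:(-1) ⇒ C = (1/2, 1/2)
3. G lies on line CV with CG:GV = 2:1 ⇒ G = (1/6, 1/6)
4. W is the midpoint of GV ⇒ W = (1/12, 1/12)
through W parallel to VH: direction (1/4, 3/4); meets QC at A = (7/24, 17/24)
A = Q + t·(C−Q) with t = 7/12

t = 7/12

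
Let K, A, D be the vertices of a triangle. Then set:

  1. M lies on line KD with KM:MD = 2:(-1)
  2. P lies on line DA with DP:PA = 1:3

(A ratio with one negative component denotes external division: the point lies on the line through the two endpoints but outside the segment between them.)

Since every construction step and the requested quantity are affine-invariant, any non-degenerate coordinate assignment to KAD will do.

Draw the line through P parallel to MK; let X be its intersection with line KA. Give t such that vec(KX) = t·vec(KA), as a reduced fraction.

Assign K = (0, 0), A = (1, 0), D = (0, 1) — the answer is frame-independent, so this choice is without loss of generality.
1. M lies on line KD with KM:MD = 2:(-1) ⇒ M = (0, 2)
2. P lies on line DA with DP:PA = 1:3 ⇒ P = (1/4, 3/4)
through P parallel to MK: direction (0, -2); meets KA at X = (1/4, 0)
X = K + t·(A−K) with t = 1/4

t = 1/4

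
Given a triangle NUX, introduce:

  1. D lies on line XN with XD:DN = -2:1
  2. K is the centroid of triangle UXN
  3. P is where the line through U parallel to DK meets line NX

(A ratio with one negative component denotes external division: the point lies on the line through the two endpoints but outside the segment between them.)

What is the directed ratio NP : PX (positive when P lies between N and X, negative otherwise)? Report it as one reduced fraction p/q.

Choose coordinates N = (0, 0), U = (1, 0), X = (0, 1).
1. D lies on line XN with XD:DN = -2:1 ⇒ D = (0, -1)
2. K is the centroid of triangle UXN ⇒ K = (1/3, 1/3)
3. P is where the line through U parallel to DK meets line NX ⇒ P = (0, -4)
P = N + t·(X−N) with t = -4, so NP:PX = t:(1−t) = -4:5

NP:PX = -4/5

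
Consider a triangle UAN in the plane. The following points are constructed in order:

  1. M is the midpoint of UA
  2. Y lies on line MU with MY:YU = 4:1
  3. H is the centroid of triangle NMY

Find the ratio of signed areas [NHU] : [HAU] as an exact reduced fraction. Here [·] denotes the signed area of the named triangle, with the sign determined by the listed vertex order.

Assign U = (0, 0), A = (1, 0), N = (0, 1) — the answer is frame-independent, so this choice is without loss of generality.
1. M is the midpoint of UA ⇒ M = (1/2, 0)
2. Y lies on line MU with MY:YU = 4:1 ⇒ Y = (1/10, 0)
3. H is the centroid of triangle NMY ⇒ H = (1/5, 1/3)
2·[NHU] = -1/5, 2·[HAU] = -1/3
[NHU]:[HAU] = -1/5:-1/3 = 3/5

[NHU]:[HAU] = 3/5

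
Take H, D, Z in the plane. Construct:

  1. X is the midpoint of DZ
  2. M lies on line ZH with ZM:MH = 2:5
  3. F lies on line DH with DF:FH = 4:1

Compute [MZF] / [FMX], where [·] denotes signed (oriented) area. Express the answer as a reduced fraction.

[MZF]:[FMX] = 2/11

Assign H = (0, 0), D = (1, 0), Z = (0, 1) — the answer is frame-independent, so this choice is without loss of generality.
1. X is the midpoint of DZ ⇒ X = (1/2, 1/2)
2. M lies on line ZH with ZM:MH = 2:5 ⇒ M = (0, 5/7)
3. F lies on line DH with DF:FH = 4:1 ⇒ F = (1/5, 0)
2·[MZF] = -2/35, 2·[FMX] = -11/35
[MZF]:[FMX] = -2/35:-11/35 = 2/11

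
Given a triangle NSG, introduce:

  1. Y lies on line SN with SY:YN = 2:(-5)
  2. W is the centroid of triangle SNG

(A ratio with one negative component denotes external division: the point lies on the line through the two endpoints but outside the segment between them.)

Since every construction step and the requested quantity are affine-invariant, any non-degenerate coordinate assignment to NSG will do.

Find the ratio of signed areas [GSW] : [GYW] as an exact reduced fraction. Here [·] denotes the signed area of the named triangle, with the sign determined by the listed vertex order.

[GSW]:[GYW] = 3/7

Assign N = (0, 0), S = (1, 0), G = (0, 1) — the answer is frame-independent, so this choice is without loss of generality.
1. Y lies on line SN with SY:YN = 2:(-5) ⇒ Y = (5/3, 0)
2. W is the centroid of triangle SNG ⇒ W = (1/3, 1/3)
2·[GSW] = -1/3, 2·[GYW] = -7/9
[GSW]:[GYW] = -1/3:-7/9 = 3/7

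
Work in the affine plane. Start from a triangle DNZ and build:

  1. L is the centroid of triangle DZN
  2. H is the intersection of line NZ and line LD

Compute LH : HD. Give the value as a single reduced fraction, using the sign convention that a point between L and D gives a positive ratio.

LH:HD = -1/3

Choose coordinates D = (0, 0), N = (1, 0), Z = (0, 1).
1. L is the centroid of triangle DZN ⇒ L = (1/3, 1/3)
2. H is the intersection of line NZ and line LD ⇒ H = (1/2, 1/2)
H = L + t·(D−L) with t = -1/2, so LH:HD = t:(1−t) = -1/2:3/2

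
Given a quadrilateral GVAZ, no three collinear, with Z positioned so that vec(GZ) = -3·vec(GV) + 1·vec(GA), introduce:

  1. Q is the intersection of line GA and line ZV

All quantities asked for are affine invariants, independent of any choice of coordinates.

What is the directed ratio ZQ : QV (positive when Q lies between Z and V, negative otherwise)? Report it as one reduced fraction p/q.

ZQ:QV = 3

Work in coordinates with G = (0, 0), V = (1, 0), A = (0, 1), Z = (-3, 1).
1. Q is the intersection of line GA and line ZV ⇒ Q = (0, 1/4)
Q = Z + t·(V−Z) with t = 3/4, so ZQ:QV = t:(1−t) = 3/4:1/4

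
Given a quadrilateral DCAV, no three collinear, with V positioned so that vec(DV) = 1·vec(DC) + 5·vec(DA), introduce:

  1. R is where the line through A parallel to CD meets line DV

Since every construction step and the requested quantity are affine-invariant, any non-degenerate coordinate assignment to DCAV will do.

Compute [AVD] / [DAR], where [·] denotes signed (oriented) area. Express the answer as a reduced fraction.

Work in coordinates with D = (0, 0), C = (1, 0), A = (0, 1), V = (1, 5).
1. R is where the line through A parallel to CD meets line DV ⇒ R = (1/5, 1)
2·[AVD] = -1, 2·[DAR] = -1/5
[AVD]:[DAR] = -1:-1/5 = 5

[AVD]:[DAR] = 5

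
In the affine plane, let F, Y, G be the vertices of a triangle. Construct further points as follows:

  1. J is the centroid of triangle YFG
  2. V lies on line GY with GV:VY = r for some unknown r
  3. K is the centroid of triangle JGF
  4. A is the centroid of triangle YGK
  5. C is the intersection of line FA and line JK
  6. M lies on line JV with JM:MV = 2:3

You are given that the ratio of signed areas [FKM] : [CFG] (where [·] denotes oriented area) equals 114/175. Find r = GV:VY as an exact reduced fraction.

r = 5/2

Work in coordinates with F = (0, 0), Y = (1, 0), G = (0, 1).
1. J is the centroid of triangle YFG ⇒ J = (1/3, 1/3)
2. With GV:VY = r, write λ = r/(r+1) so V = G + λ·(Y−G); V is affine-linear in λ
3. K is the centroid of triangle JGF ⇒ K = (1/9, 4/9)
4. A is the centroid of triangle YGK ⇒ A = (10/27, 13/27)
5. C is the intersection of line FA and line JK ⇒ C = (5/18, 13/36)
6. M lies on line JV with JM:MV = 2:3 ⇒ M is an affine combination of earlier points and hence also affine-linear in λ
Every point depending on V is an affine combination of V and λ-independent points, so each such coordinate is linear in λ; the λ² term in each signed area is a multiple of (Y−G)×(Y−G) = 0, so 2·[FKM] and 2·[CFG] are each linear in λ. Evaluating at λ=0 and λ=1:
  2·[FKM] = -2/9·λ − 1/45,   2·[CFG] = -5/18
So [FKM]:[CFG] = (-2/9·λ − 1/45) / (-5/18). Setting this equal to 114/175:
  -2/9·λ − 1/45 = 114/175·(-5/18)  ⇒  λ = 5/7
Then r = λ/(1−λ) = (5/7)/(2/7) = 5/2. Check: with r = 5/2, V = (5/7, 2/7) and [FKM]:[CFG] = 114/175 as required.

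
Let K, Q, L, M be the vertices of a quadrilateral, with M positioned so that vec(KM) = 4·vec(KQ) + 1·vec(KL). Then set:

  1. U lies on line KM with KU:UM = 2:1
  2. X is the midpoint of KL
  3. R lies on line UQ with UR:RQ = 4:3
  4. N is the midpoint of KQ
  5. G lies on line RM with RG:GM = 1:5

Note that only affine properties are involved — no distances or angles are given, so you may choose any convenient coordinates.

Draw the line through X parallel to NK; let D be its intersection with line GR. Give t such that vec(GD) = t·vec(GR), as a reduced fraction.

t = -4/5

Set K = (0, 0), Q = (1, 0), L = (0, 1), M = (4, 1); any affine frame gives the same invariant.
1. U lies on line KM with KU:UM = 2:1 ⇒ U = (8/3, 2/3)
2. X is the midpoint of KL ⇒ X = (0, 1/2)
3. R lies on line UQ with UR:RQ = 4:3 ⇒ R = (12/7, 2/7)
4. N is the midpoint of KQ ⇒ N = (1/2, 0)
5. G lies on line RM with RG:GM = 1:5 ⇒ G = (44/21, 17/42)
through X parallel to NK: direction (-1/2, 0); meets GR at D = (12/5, 1/2)
D = G + t·(R−G) with t = -4/5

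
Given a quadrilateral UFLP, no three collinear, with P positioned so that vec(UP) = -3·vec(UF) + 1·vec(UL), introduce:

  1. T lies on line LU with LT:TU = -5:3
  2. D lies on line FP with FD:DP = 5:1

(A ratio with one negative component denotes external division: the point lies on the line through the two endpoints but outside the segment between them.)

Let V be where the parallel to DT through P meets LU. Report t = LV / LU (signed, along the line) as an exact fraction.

t = 3

Assign U = (0, 0), F = (1, 0), L = (0, 1), P = (-3, 1) — the answer is frame-independent, so this choice is without loss of generality.
1. T lies on line LU with LT:TU = -5:3 ⇒ T = (0, -3/2)
2. D lies on line FP with FD:DP = 5:1 ⇒ D = (-7/3, 5/6)
through P parallel to DT: direction (7/3, -7/3); meets LU at V = (0, -2)
V = L + t·(U−L) with t = 3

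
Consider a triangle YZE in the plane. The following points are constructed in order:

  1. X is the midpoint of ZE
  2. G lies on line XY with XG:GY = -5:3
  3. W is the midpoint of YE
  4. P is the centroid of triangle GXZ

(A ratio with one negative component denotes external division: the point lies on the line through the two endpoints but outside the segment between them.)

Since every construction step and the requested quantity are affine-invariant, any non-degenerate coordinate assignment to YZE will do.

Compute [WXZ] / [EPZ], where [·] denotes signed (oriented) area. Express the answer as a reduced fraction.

Work in coordinates with Y = (0, 0), Z = (1, 0), E = (0, 1).
1. X is the midpoint of ZE ⇒ X = (1/2, 1/2)
2. G lies on line XY with XG:GY = -5:3 ⇒ G = (-3/4, -3/4)
3. W is the midpoint of YE ⇒ W = (0, 1/2)
4. P is the centroid of triangle GXZ ⇒ P = (1/4, -1/12)
2·[WXZ] = -1/4, 2·[EPZ] = 5/6
[WXZ]:[EPZ] = -1/4:5/6 = -3/10

[WXZ]:[EPZ] = -3/10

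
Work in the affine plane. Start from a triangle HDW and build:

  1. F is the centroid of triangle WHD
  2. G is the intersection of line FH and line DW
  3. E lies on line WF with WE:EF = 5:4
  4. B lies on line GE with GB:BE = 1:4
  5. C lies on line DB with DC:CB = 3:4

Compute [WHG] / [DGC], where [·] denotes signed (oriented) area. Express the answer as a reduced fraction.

[WHG]:[DGC] = 63

Set H = (0, 0), D = (1, 0), W = (0, 1); any affine frame gives the same invariant.
1. F is the centroid of triangle WHD ⇒ F = (1/3, 1/3)
2. G is the intersection of line FH and line DW ⇒ G = (1/2, 1/2)
3. E lies on line WF with WE:EF = 5:4 ⇒ E = (5/27, 17/27)
4. B lies on line GE with GB:BE = 1:4 ⇒ B = (59/135, 71/135)
5. C lies on line DB with DC:CB = 3:4 ⇒ C = (239/315, 71/315)
2·[WHG] = 1/2, 2·[DGC] = 1/126
[WHG]:[DGC] = 1/2:1/126 = 63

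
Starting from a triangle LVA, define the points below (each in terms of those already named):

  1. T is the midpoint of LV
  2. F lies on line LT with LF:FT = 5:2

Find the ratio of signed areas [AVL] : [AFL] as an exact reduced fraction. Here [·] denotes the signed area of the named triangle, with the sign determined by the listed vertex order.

Work in coordinates with L = (0, 0), V = (1, 0), A = (0, 1).
1. T is the midpoint of LV ⇒ T = (1/2, 0)
2. F lies on line LT with LF:FT = 5:2 ⇒ F = (5/14, 0)
2·[AVL] = -1, 2·[AFL] = -5/14
[AVL]:[AFL] = -1:-5/14 = 14/5

[AVL]:[AFL] = 14/5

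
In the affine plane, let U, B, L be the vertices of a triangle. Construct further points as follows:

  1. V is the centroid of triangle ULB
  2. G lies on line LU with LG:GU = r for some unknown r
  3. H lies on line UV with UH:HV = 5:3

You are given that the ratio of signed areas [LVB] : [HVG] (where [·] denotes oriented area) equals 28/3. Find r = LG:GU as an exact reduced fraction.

Choose coordinates U = (0, 0), B = (1, 0), L = (0, 1).
1. V is the centroid of triangle ULB ⇒ V = (1/3, 1/3)
2. With LG:GU = r, write λ = r/(r+1) so G = L + λ·(U−L); G is affine-linear in λ
3. H lies on line UV with UH:HV = 5:3 ⇒ H = (5/24, 5/24)
Every point depending on G is an affine combination of G and λ-independent points, so each such coordinate is linear in λ; the λ² term in each signed area is a multiple of (U−L)×(U−L) = 0, so 2·[LVB] and 2·[HVG] are each linear in λ. Evaluating at λ=0 and λ=1:
  2·[LVB] = 1/3,   2·[HVG] = -1/8·λ + 1/8
So [LVB]:[HVG] = (1/3) / (-1/8·λ + 1/8). Setting this equal to 28/3:
  1/3 = 28/3·(-1/8·λ + 1/8)  ⇒  λ = 5/7
Then r = λ/(1−λ) = (5/7)/(2/7) = 5/2. Check: with r = 5/2, G = (0, 2/7) and [LVB]:[HVG] = 28/3 as required.

r = 5/2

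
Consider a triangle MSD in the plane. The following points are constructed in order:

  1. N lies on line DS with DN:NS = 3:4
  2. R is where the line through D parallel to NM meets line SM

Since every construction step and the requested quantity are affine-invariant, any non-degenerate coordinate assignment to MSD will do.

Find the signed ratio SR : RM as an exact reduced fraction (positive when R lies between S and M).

Assign M = (0, 0), S = (1, 0), D = (0, 1) — the answer is frame-independent, so this choice is without loss of generality.
1. N lies on line DS with DN:NS = 3:4 ⇒ N = (3/7, 4/7)
2. R is where the line through D parallel to NM meets line SM ⇒ R = (-3/4, 0)
R = S + t·(M−S) with t = 7/4, so SR:RM = t:(1−t) = 7/4:-3/4

SR:RM = -7/3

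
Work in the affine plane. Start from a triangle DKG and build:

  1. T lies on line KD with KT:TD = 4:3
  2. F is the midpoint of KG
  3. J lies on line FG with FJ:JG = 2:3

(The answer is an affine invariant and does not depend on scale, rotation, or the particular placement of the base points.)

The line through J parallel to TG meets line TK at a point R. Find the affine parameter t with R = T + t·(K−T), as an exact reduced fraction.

t = 3/10

Assign D = (0, 0), K = (1, 0), G = (0, 1) — the answer is frame-independent, so this choice is without loss of generality.
1. T lies on line KD with KT:TD = 4:3 ⇒ T = (3/7, 0)
2. F is the midpoint of KG ⇒ F = (1/2, 1/2)
3. J lies on line FG with FJ:JG = 2:3 ⇒ J = (3/10, 7/10)
through J parallel to TG: direction (-3/7, 1); meets TK at R = (3/5, 0)
R = T + t·(K−T) with t = 3/10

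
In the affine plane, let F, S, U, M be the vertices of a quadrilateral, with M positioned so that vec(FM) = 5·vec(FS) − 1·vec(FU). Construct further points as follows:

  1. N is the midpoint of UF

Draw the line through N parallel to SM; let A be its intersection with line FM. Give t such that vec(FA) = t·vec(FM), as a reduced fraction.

t = 2

Choose coordinates F = (0, 0), S = (1, 0), U = (0, 1), M = (5, -1).
1. N is the midpoint of UF ⇒ N = (0, 1/2)
through N parallel to SM: direction (4, -1); meets FM at A = (10, -2)
A = F + t·(M−F) with t = 2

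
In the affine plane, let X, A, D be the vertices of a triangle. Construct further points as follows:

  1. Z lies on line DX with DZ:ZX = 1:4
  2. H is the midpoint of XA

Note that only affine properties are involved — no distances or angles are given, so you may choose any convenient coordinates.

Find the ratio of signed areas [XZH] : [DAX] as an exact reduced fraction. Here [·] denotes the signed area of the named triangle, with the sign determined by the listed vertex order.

[XZH]:[DAX] = 2/5

Choose coordinates X = (0, 0), A = (1, 0), D = (0, 1).
1. Z lies on line DX with DZ:ZX = 1:4 ⇒ Z = (0, 4/5)
2. H is the midpoint of XA ⇒ H = (1/2, 0)
2·[XZH] = -2/5, 2·[DAX] = -1
[XZH]:[DAX] = -2/5:-1 = 2/5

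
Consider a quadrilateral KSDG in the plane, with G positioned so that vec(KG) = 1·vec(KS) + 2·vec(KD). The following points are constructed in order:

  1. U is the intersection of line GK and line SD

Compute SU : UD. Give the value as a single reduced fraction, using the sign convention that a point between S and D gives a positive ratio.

SU:UD = 2

Assign K = (0, 0), S = (1, 0), D = (0, 1), G = (1, 2) — the answer is frame-independent, so this choice is without loss of generality.
1. U is the intersection of line GK and line SD ⇒ U = (1/3, 2/3)
U = S + t·(D−S) with t = 2/3, so SU:UD = t:(1−t) = 2/3:1/3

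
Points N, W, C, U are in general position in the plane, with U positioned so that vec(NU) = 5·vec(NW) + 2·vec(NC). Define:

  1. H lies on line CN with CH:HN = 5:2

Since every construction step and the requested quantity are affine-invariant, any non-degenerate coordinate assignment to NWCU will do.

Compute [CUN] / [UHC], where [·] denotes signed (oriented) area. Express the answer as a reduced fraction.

Choose coordinates N = (0, 0), W = (1, 0), C = (0, 1), U = (5, 2).
1. H lies on line CN with CH:HN = 5:2 ⇒ H = (0, 2/7)
2·[CUN] = -5, 2·[UHC] = -25/7
[CUN]:[UHC] = -5:-25/7 = 7/5

[CUN]:[UHC] = 7/5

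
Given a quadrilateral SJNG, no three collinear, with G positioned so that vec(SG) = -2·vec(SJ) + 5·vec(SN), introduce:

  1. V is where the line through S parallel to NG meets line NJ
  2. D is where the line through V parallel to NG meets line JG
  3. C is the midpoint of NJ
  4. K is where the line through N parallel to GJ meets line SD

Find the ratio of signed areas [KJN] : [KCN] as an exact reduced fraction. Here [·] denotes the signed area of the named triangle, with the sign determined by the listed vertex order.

Choose coordinates S = (0, 0), J = (1, 0), N = (0, 1), G = (-2, 5).
1. V is where the line through S parallel to NG meets line NJ ⇒ V = (-1, 2)
2. D is where the line through V parallel to NG meets line JG ⇒ D = (-5, 10)
3. C is the midpoint of NJ ⇒ C = (1/2, 1/2)
4. K is where the line through N parallel to GJ meets line SD ⇒ K = (-3, 6)
2·[KJN] = -2, 2·[KCN] = -1
[KJN]:[KCN] = -2:-1 = 2

[KJN]:[KCN] = 2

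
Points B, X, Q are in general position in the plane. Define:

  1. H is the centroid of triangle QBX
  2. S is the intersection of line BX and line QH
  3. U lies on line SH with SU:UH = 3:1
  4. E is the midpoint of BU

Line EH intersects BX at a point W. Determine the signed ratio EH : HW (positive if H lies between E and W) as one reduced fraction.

EH:HW = -5/8

Assign B = (0, 0), X = (1, 0), Q = (0, 1) — the answer is frame-independent, so this choice is without loss of generality.
1. H is the centroid of triangle QBX ⇒ H = (1/3, 1/3)
2. S is the intersection of line BX and line QH ⇒ S = (1/2, 0)
3. U lies on line SH with SU:UH = 3:1 ⇒ U = (3/8, 1/4)
4. E is the midpoint of BU ⇒ E = (3/16, 1/8)
line EH meets BX at W = (1/10, 0)
H = E + t·(W−E) with t = -5/3, so EH:HW = -5/3:8/3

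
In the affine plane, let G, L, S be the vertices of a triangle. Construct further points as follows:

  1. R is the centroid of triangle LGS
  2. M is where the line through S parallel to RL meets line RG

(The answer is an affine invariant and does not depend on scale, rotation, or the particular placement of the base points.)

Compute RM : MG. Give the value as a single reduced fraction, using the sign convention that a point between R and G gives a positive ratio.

RM:MG = -1/2

Work in coordinates with G = (0, 0), L = (1, 0), S = (0, 1).
1. R is the centroid of triangle LGS ⇒ R = (1/3, 1/3)
2. M is where the line through S parallel to RL meets line RG ⇒ M = (2/3, 2/3)
M = R + t·(G−R) with t = -1, so RM:MG = t:(1−t) = -1:2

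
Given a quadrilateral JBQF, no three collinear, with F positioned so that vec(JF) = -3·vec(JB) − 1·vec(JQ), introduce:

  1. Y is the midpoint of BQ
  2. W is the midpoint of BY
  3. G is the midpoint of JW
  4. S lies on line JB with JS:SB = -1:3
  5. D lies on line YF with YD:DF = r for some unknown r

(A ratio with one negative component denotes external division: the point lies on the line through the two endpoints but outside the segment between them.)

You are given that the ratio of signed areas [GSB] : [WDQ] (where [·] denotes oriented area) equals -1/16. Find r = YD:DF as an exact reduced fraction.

r = 4

Assign J = (0, 0), B = (1, 0), Q = (0, 1), F = (-3, -1) — the answer is frame-independent, so this choice is without loss of generality.
1. Y is the midpoint of BQ ⇒ Y = (1/2, 1/2)
2. W is the midpoint of BY ⇒ W = (3/4, 1/4)
3. G is the midpoint of JW ⇒ G = (3/8, 1/8)
4. S lies on line JB with JS:SB = -1:3 ⇒ S = (-1/2, 0)
5. With YD:DF = r, write λ = r/(r+1) so D = Y + λ·(F−Y); D is affine-linear in λ
Every point depending on D is an affine combination of D and λ-independent points, so each such coordinate is linear in λ; the λ² term in each signed area is a multiple of (F−Y)×(F−Y) = 0, so 2·[GSB] and 2·[WDQ] are each linear in λ. Evaluating at λ=0 and λ=1:
  2·[GSB] = 3/16,   2·[WDQ] = -15/4·λ
So [GSB]:[WDQ] = (3/16) / (-15/4·λ). Setting this equal to -1/16:
  3/16 = -1/16·(-15/4·λ)  ⇒  λ = 4/5
Then r = λ/(1−λ) = (4/5)/(1/5) = 4. Check: with r = 4, D = (-23/10, -7/10) and [GSB]:[WDQ] = -1/16 as required.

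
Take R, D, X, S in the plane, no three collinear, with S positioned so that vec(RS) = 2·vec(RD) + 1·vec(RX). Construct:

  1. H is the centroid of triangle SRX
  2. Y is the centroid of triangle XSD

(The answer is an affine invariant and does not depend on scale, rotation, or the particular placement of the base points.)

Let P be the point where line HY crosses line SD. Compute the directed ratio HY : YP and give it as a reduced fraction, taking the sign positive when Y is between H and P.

Choose coordinates R = (0, 0), D = (1, 0), X = (0, 1), S = (2, 1).
1. H is the centroid of triangle SRX ⇒ H = (2/3, 2/3)
2. Y is the centroid of triangle XSD ⇒ Y = (1, 2/3)
line HY meets SD at P = (5/3, 2/3)
Y = H + t·(P−H) with t = 1/3, so HY:YP = 1/3:2/3

HY:YP = 1/2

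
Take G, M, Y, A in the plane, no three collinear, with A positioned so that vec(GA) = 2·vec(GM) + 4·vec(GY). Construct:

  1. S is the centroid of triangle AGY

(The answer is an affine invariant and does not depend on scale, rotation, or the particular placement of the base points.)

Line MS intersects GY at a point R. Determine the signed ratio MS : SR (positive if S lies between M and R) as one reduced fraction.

Choose coordinates G = (0, 0), M = (1, 0), Y = (0, 1), A = (2, 4).
1. S is the centroid of triangle AGY ⇒ S = (2/3, 5/3)
line MS meets GY at R = (0, 5)
S = M + t·(R−M) with t = 1/3, so MS:SR = 1/3:2/3

MS:SR = 1/2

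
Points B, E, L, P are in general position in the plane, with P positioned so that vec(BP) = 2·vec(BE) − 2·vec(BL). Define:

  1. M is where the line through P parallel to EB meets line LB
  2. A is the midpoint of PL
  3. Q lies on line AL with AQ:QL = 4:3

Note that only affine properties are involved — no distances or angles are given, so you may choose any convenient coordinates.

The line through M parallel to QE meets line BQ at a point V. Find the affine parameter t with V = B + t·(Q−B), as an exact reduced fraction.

t = -16/5

Choose coordinates B = (0, 0), E = (1, 0), L = (0, 1), P = (2, -2).
1. M is where the line through P parallel to EB meets line LB ⇒ M = (0, -2)
2. A is the midpoint of PL ⇒ A = (1, -1/2)
3. Q lies on line AL with AQ:QL = 4:3 ⇒ Q = (3/7, 5/14)
through M parallel to QE: direction (4/7, -5/14); meets BQ at V = (-48/35, -8/7)
V = B + t·(Q−B) with t = -16/5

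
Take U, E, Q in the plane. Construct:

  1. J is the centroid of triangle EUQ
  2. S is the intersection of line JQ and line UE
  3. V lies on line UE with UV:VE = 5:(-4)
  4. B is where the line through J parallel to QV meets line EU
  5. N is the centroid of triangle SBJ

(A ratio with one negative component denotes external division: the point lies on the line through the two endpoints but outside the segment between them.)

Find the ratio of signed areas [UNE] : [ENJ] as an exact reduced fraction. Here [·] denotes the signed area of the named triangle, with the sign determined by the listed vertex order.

[UNE]:[ENJ] = -2

Work in coordinates with U = (0, 0), E = (1, 0), Q = (0, 1).
1. J is the centroid of triangle EUQ ⇒ J = (1/3, 1/3)
2. S is the intersection of line JQ and line UE ⇒ S = (1/2, 0)
3. V lies on line UE with UV:VE = 5:(-4) ⇒ V = (5, 0)
4. B is where the line through J parallel to QV meets line EU ⇒ B = (2, 0)
5. N is the centroid of triangle SBJ ⇒ N = (17/18, 1/9)
2·[UNE] = -1/9, 2·[ENJ] = 1/18
[UNE]:[ENJ] = -1/9:1/18 = -2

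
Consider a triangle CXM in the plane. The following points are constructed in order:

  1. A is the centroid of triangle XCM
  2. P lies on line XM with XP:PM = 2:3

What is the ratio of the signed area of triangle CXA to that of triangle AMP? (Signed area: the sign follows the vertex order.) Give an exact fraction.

Work in coordinates with C = (0, 0), X = (1, 0), M = (0, 1).
1. A is the centroid of triangle XCM ⇒ A = (1/3, 1/3)
2. P lies on line XM with XP:PM = 2:3 ⇒ P = (3/5, 2/5)
2·[CXA] = 1/3, 2·[AMP] = -1/5
[CXA]:[AMP] = 1/3:-1/5 = -5/3

[CXA]:[AMP] = -5/3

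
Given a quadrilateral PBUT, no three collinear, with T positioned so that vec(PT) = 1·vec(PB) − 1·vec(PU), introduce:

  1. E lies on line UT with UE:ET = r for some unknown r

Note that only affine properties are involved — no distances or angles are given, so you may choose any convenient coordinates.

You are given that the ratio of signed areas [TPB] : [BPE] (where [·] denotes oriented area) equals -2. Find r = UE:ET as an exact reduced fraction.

r = 3

Work in coordinates with P = (0, 0), B = (1, 0), U = (0, 1), T = (1, -1).
1. With UE:ET = r, write λ = r/(r+1) so E = U + λ·(T−U); E is affine-linear in λ
Every point depending on E is an affine combination of E and λ-independent points, so each such coordinate is linear in λ; the λ² term in each signed area is a multiple of (T−U)×(T−U) = 0, so 2·[TPB] and 2·[BPE] are each linear in λ. Evaluating at λ=0 and λ=1:
  2·[TPB] = -1,   2·[BPE] = 2·λ − 1
So [TPB]:[BPE] = (-1) / (2·λ − 1). Setting this equal to -2:
  -1 = -2·(2·λ − 1)  ⇒  λ = 3/4
Then r = λ/(1−λ) = (3/4)/(1/4) = 3. Check: with r = 3, E = (3/4, -1/2) and [TPB]:[BPE] = -2 as required.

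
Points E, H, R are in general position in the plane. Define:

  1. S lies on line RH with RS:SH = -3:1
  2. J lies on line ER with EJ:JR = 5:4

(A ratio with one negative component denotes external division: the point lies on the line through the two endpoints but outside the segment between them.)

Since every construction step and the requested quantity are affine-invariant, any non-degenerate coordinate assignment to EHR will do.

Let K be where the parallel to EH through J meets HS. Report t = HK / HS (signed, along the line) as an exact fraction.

Work in coordinates with E = (0, 0), H = (1, 0), R = (0, 1).
1. S lies on line RH with RS:SH = -3:1 ⇒ S = (3/2, -1/2)
2. J lies on line ER with EJ:JR = 5:4 ⇒ J = (0, 5/9)
through J parallel to EH: direction (1, 0); meets HS at K = (4/9, 5/9)
K = H + t·(S−H) with t = -10/9

t = -10/9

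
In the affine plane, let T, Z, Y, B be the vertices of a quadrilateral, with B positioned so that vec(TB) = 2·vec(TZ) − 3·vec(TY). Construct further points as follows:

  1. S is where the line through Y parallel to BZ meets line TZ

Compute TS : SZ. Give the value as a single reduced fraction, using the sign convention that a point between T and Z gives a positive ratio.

Choose coordinates T = (0, 0), Z = (1, 0), Y = (0, 1), B = (2, -3).
1. S is where the line through Y parallel to BZ meets line TZ ⇒ S = (1/3, 0)
S = T + t·(Z−T) with t = 1/3, so TS:SZ = t:(1−t) = 1/3:2/3

TS:SZ = 1/2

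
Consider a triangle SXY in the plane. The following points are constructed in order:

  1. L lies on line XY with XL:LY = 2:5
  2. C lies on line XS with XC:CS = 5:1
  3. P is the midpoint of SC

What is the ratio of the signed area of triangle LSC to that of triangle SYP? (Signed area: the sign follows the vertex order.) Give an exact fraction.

[LSC]:[SYP] = -4/7

Assign S = (0, 0), X = (1, 0), Y = (0, 1) — the answer is frame-independent, so this choice is without loss of generality.
1. L lies on line XY with XL:LY = 2:5 ⇒ L = (5/7, 2/7)
2. C lies on line XS with XC:CS = 5:1 ⇒ C = (1/6, 0)
3. P is the midpoint of SC ⇒ P = (1/12, 0)
2·[LSC] = 1/21, 2·[SYP] = -1/12
[LSC]:[SYP] = 1/21:-1/12 = -4/7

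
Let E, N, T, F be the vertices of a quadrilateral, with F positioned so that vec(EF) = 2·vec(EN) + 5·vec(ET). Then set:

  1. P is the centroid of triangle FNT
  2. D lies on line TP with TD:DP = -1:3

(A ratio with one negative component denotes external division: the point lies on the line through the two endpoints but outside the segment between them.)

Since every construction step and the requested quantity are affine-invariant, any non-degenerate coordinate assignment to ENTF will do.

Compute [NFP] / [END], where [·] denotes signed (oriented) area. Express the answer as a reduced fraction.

Set E = (0, 0), N = (1, 0), T = (0, 1), F = (2, 5); any affine frame gives the same invariant.
1. P is the centroid of triangle FNT ⇒ P = (1, 2)
2. D lies on line TP with TD:DP = -1:3 ⇒ D = (-1/2, 1/2)
2·[NFP] = 2, 2·[END] = 1/2
[NFP]:[END] = 2:1/2 = 4

[NFP]:[END] = 4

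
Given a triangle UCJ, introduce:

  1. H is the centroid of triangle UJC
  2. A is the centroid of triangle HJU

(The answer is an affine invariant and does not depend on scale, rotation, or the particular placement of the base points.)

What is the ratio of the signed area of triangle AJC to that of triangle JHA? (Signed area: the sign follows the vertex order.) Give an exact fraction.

Work in coordinates with U = (0, 0), C = (1, 0), J = (0, 1).
1. H is the centroid of triangle UJC ⇒ H = (1/3, 1/3)
2. A is the centroid of triangle HJU ⇒ A = (1/9, 4/9)
2·[AJC] = -4/9, 2·[JHA] = -1/9
[AJC]:[JHA] = -4/9:-1/9 = 4

[AJC]:[JHA] = 4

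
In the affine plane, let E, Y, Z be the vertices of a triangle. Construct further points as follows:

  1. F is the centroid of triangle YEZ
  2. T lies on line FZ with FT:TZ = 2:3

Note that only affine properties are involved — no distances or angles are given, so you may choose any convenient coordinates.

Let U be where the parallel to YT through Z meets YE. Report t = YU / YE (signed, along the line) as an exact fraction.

Work in coordinates with E = (0, 0), Y = (1, 0), Z = (0, 1).
1. F is the centroid of triangle YEZ ⇒ F = (1/3, 1/3)
2. T lies on line FZ with FT:TZ = 2:3 ⇒ T = (1/5, 3/5)
through Z parallel to YT: direction (-4/5, 3/5); meets YE at U = (4/3, 0)
U = Y + t·(E−Y) with t = -1/3

t = -1/3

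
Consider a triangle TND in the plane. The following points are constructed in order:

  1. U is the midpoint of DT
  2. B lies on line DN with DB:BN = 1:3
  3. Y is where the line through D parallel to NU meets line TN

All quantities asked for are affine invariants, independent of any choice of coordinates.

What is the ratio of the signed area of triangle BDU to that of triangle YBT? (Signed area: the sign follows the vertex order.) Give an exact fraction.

Choose coordinates T = (0, 0), N = (1, 0), D = (0, 1).
1. U is the midpoint of DT ⇒ U = (0, 1/2)
2. B lies on line DN with DB:BN = 1:3 ⇒ B = (1/4, 3/4)
3. Y is where the line through D parallel to NU meets line TN ⇒ Y = (2, 0)
2·[BDU] = 1/8, 2·[YBT] = 3/2
[BDU]:[YBT] = 1/8:3/2 = 1/12

[BDU]:[YBT] = 1/12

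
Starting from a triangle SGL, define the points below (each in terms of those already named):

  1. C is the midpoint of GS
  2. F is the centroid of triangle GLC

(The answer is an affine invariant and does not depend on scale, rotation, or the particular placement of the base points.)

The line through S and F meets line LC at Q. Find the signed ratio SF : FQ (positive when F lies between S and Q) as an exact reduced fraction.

Work in coordinates with S = (0, 0), G = (1, 0), L = (0, 1).
1. C is the midpoint of GS ⇒ C = (1/2, 0)
2. F is the centroid of triangle GLC ⇒ F = (1/2, 1/3)
line SF meets LC at Q = (3/8, 1/4)
F = S + t·(Q−S) with t = 4/3, so SF:FQ = 4/3:-1/3

SF:FQ = -4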